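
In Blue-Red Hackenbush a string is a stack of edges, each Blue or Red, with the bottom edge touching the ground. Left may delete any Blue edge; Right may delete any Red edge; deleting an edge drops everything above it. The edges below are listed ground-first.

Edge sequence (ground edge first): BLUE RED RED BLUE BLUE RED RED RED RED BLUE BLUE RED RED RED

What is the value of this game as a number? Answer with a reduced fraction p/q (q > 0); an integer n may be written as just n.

edge 1 of 14 (BLUE): { 0 | none } -> 1
edge 2 of 14 (RED): { 0 | 1 } -> 1/2
edge 3 of 14 (RED): { 0 | 1/2 1 } -> 1/4
edge 4 of 14 (BLUE): { 0 1/4 | 1/2 1 } -> 3/8
edge 5 of 14 (BLUE): { 0 1/4 3/8 | 1/2 1 } -> 7/16
edge 6 of 14 (RED): { 0 1/4 3/8 | 7/16 1/2 1 } -> 13/32
edge 7 of 14 (RED): { 0 1/4 3/8 | 13/32 7/16 1/2 1 } -> 25/64
edge 8 of 14 (RED): { 0 1/4 3/8 | 25/64 13/32 7/16 1/2 1 } -> 49/128
edge 9 of 14 (RED): { 0 1/4 3/8 | 49/128 25/64 13/32 7/16 1/2 1 } -> 97/256
edge 10 of 14 (BLUE): { 0 1/4 3/8 97/256 | 49/128 25/64 13/32 7/16 1/2 1 } -> 195/512
edge 11 of 14 (BLUE): { 0 1/4 3/8 97/256 195/512 | 49/128 25/64 13/32 7/16 1/2 1 } -> 391/1024
edge 12 of 14 (RED): { 0 1/4 3/8 97/256 195/512 | 391/1024 49/128 25/64 13/32 7/16 1/2 1 } -> 781/2048
edge 13 of 14 (RED): { 0 1/4 3/8 97/256 195/512 | 781/2048 391/1024 49/128 25/64 13/32 7/16 1/2 1 } -> 1561/4096
edge 14 of 14 (RED): { 0 1/4 3/8 97/256 195/512 | 1561/4096 781/2048 391/1024 49/128 25/64 13/32 7/16 1/2 1 } -> 3121/8192

3121/8192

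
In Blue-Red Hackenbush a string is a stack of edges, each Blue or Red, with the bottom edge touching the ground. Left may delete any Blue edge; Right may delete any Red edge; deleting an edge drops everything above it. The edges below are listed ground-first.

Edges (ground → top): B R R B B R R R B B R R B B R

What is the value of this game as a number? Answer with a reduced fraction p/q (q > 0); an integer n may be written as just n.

6349/16384

1 of 15 · B · max L 0 · min R +∞ → 1
2 of 15 · BR · max L 0 · min R 1 → 1/2
3 of 15 · BRR · max L 0 · min R 1/2 → 1/4
4 of 15 · BRRB · max L 1/4 · min R 1/2 → 3/8
5 of 15 · BRRBB · max L 3/8 · min R 1/2 → 7/16
6 of 15 · BRRBBR · max L 3/8 · min R 7/16 → 13/32
7 of 15 · BRRBBRR · max L 3/8 · min R 13/32 → 25/64
8 of 15 · BRRBBRRR · max L 3/8 · min R 25/64 → 49/128
9 of 15 · BRRBBRRRB · max L 49/128 · min R 25/64 → 99/256
10 of 15 · BRRBBRRRBB · max L 99/256 · min R 25/64 → 199/512
11 of 15 · BRRBBRRRBBR · max L 99/256 · min R 199/512 → 397/1024
12 of 15 · BRRBBRRRBBRR · max L 99/256 · min R 397/1024 → 793/2048
13 of 15 · BRRBBRRRBBRRB · max L 793/2048 · min R 397/1024 → 1587/4096
14 of 15 · BRRBBRRRBBRRBB · max L 1587/4096 · min R 397/1024 → 3175/8192
15 of 15 · BRRBBRRRBBRRBBR · max L 1587/4096 · min R 3175/8192 → 6349/16384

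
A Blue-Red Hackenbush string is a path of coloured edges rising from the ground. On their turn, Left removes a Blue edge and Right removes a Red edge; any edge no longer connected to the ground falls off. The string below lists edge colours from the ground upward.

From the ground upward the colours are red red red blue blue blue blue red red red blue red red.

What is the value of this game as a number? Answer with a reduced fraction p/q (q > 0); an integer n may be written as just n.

-2167/1024

step 1: add red to get r; options L={ — } R={ 0 } gives -1
step 2: add red to get rr; options L={ — } R={ -1, 0 } gives -2
step 3: add red to get rrr; options L={ — } R={ -2, -1, 0 } gives -3
step 4: add blue to get rrrb; options L={ -3 } R={ -2, -1, 0 } gives -5/2
step 5: add blue to get rrrbb; options L={ -3, -5/2 } R={ -2, -1, 0 } gives -9/4
step 6: add blue to get rrrbbb; options L={ -3, -5/2, -9/4 } R={ -2, -1, 0 } gives -17/8
step 7: add blue to get rrrbbbb; options L={ -3, -5/2, -9/4, -17/8 } R={ -2, -1, 0 } gives -33/16
step 8: add red to get rrrbbbbr; options L={ -3, -5/2, -9/4, -17/8 } R={ -33/16, -2, -1, 0 } gives -67/32
step 9: add red to get rrrbbbbrr; options L={ -3, -5/2, -9/4, -17/8 } R={ -67/32, -33/16, -2, -1, 0 } gives -135/64
step 10: add red to get rrrbbbbrrr; options L={ -3, -5/2, -9/4, -17/8 } R={ -135/64, -67/32, -33/16, -2, -1, 0 } gives -271/128
step 11: add blue to get rrrbbbbrrrb; options L={ -3, -5/2, -9/4, -17/8, -271/128 } R={ -135/64, -67/32, -33/16, -2, -1, 0 } gives -541/256
step 12: add red to get rrrbbbbrrrbr; options L={ -3, -5/2, -9/4, -17/8, -271/128 } R={ -541/256, -135/64, -67/32, -33/16, -2, -1, 0 } gives -1083/512
step 13: add red to get rrrbbbbrrrbrr; options L={ -3, -5/2, -9/4, -17/8, -271/128 } R={ -1083/512, -541/256, -135/64, -67/32, -33/16, -2, -1, 0 } gives -2167/1024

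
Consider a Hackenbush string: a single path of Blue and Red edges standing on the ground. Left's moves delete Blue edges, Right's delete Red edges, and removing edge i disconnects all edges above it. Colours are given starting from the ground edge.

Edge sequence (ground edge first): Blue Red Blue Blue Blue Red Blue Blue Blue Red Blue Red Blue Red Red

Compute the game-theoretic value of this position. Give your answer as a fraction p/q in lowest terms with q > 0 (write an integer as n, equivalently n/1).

step 1: add Blue to get B; options L={ 0 } R={ ∅ } = 1
step 2: add Red to get BR; options L={ 0 } R={ 1 } = 1/2
step 3: add Blue to get BRB; options L={ 0,1/2 } R={ 1 } = 3/4
step 4: add Blue to get BRBB; options L={ 0,1/2,3/4 } R={ 1 } = 7/8
step 5: add Blue to get BRBBB; options L={ 0,1/2,3/4,7/8 } R={ 1 } = 15/16
step 6: add Red to get BRBBBR; options L={ 0,1/2,3/4,7/8 } R={ 15/16,1 } = 29/32
step 7: add Blue to get BRBBBRB; options L={ 0,1/2,3/4,7/8,29/32 } R={ 15/16,1 } = 59/64
step 8: add Blue to get BRBBBRBB; options L={ 0,1/2,3/4,7/8,29/32,59/64 } R={ 15/16,1 } = 119/128
step 9: add Blue to get BRBBBRBBB; options L={ 0,1/2,3/4,7/8,29/32,59/64,119/128 } R={ 15/16,1 } = 239/256
step 10: add Red to get BRBBBRBBBR; options L={ 0,1/2,3/4,7/8,29/32,59/64,119/128 } R={ 239/256,15/16,1 } = 477/512
step 11: add Blue to get BRBBBRBBBRB; options L={ 0,1/2,3/4,7/8,29/32,59/64,119/128,477/512 } R={ 239/256,15/16,1 } = 955/1024
step 12: add Red to get BRBBBRBBBRBR; options L={ 0,1/2,3/4,7/8,29/32,59/64,119/128,477/512 } R={ 955/1024,239/256,15/16,1 } = 1909/2048
step 13: add Blue to get BRBBBRBBBRBRB; options L={ 0,1/2,3/4,7/8,29/32,59/64,119/128,477/512,1909/2048 } R={ 955/1024,239/256,15/16,1 } = 3819/4096
step 14: add Red to get BRBBBRBBBRBRBR; options L={ 0,1/2,3/4,7/8,29/32,59/64,119/128,477/512,1909/2048 } R={ 3819/4096,955/1024,239/256,15/16,1 } = 7637/8192
step 15: add Red to get BRBBBRBBBRBRBRR; options L={ 0,1/2,3/4,7/8,29/32,59/64,119/128,477/512,1909/2048 } R={ 7637/8192,3819/4096,955/1024,239/256,15/16,1 } = 15273/16384

15273/16384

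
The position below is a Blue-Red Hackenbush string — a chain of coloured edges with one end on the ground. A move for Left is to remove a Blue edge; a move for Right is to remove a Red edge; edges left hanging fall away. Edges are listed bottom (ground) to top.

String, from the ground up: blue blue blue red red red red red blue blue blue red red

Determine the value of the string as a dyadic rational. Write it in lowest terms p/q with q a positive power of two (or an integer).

2105/1024

Prefix values for blue blue blue red red red red red blue blue blue red red via {L|R} + simplicity:
1 of 13 · b · max L 0 · min R +∞ → 1
2 of 13 · bb · max L 1 · min R +∞ → 2
3 of 13 · bbb · max L 2 · min R +∞ → 3
4 of 13 · bbbr · max L 2 · min R 3 → 5/2
5 of 13 · bbbrr · max L 2 · min R 5/2 → 9/4
6 of 13 · bbbrrr · max L 2 · min R 9/4 → 17/8
7 of 13 · bbbrrrr · max L 2 · min R 17/8 → 33/16
8 of 13 · bbbrrrrr · max L 2 · min R 33/16 → 65/32
9 of 13 · bbbrrrrrb · max L 65/32 · min R 33/16 → 131/64
10 of 13 · bbbrrrrrbb · max L 131/64 · min R 33/16 → 263/128
11 of 13 · bbbrrrrrbbb · max L 263/128 · min R 33/16 → 527/256
12 of 13 · bbbrrrrrbbbr · max L 263/128 · min R 527/256 → 1053/512
13 of 13 · bbbrrrrrbbbrr · max L 263/128 · min R 1053/512 → 2105/1024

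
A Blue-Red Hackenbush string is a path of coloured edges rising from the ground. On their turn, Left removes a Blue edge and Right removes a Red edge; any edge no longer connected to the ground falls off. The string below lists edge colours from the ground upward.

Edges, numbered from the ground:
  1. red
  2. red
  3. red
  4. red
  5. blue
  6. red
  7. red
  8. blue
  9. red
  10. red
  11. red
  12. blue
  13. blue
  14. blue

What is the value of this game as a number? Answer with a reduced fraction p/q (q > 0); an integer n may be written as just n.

-3953/1024

Recurse on prefixes of the 14-edge string red red red red blue red red blue red red red blue blue blue:
step 1: add red to get r; options L={ — } R={ 0 } ⇒ -1
step 2: add red to get rr; options L={ — } R={ -1; 0 } ⇒ -2
step 3: add red to get rrr; options L={ — } R={ -2; -1; 0 } ⇒ -3
step 4: add red to get rrrr; options L={ — } R={ -3; -2; -1; 0 } ⇒ -4
step 5: add blue to get rrrrb; options L={ -4 } R={ -3; -2; -1; 0 } ⇒ -7/2
step 6: add red to get rrrrbr; options L={ -4 } R={ -7/2; -3; -2; -1; 0 } ⇒ -15/4
step 7: add red to get rrrrbrr; options L={ -4 } R={ -15/4; -7/2; -3; -2; -1; 0 } ⇒ -31/8
step 8: add blue to get rrrrbrrb; options L={ -4; -31/8 } R={ -15/4; -7/2; -3; -2; -1; 0 } ⇒ -61/16
step 9: add red to get rrrrbrrbr; options L={ -4; -31/8 } R={ -61/16; -15/4; -7/2; -3; -2; -1; 0 } ⇒ -123/32
step 10: add red to get rrrrbrrbrr; options L={ -4; -31/8 } R={ -123/32; -61/16; -15/4; -7/2; -3; -2; -1; 0 } ⇒ -247/64
step 11: add red to get rrrrbrrbrrr; options L={ -4; -31/8 } R={ -247/64; -123/32; -61/16; -15/4; -7/2; -3; -2; -1; 0 } ⇒ -495/128
step 12: add blue to get rrrrbrrbrrrb; options L={ -4; -31/8; -495/128 } R={ -247/64; -123/32; -61/16; -15/4; -7/2; -3; -2; -1; 0 } ⇒ -989/256
step 13: add blue to get rrrrbrrbrrrbb; options L={ -4; -31/8; -495/128; -989/256 } R={ -247/64; -123/32; -61/16; -15/4; -7/2; -3; -2; -1; 0 } ⇒ -1977/512
step 14: add blue to get rrrrbrrbrrrbbb; options L={ -4; -31/8; -495/128; -989/256; -1977/512 } R={ -247/64; -123/32; -61/16; -15/4; -7/2; -3; -2; -1; 0 } ⇒ -3953/1024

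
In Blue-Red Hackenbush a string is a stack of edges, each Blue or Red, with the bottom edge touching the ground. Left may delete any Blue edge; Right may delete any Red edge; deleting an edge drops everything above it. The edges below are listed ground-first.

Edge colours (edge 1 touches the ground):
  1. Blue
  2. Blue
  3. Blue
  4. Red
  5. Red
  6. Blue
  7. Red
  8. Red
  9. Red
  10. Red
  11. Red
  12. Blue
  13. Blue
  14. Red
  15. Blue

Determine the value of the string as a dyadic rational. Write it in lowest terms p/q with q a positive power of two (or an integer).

Prefix values for Blue Blue Blue Red Red Blue Red Red Red Red Red Blue Blue Red Blue via {L|R} + simplicity:
edge 1 of 15 (Blue): { 0 | · } => 1
edge 2 of 15 (Blue): { 0, 1 | · } => 2
edge 3 of 15 (Blue): { 0, 1, 2 | · } => 3
edge 4 of 15 (Red): { 0, 1, 2 | 3 } => 5/2
edge 5 of 15 (Red): { 0, 1, 2 | 5/2, 3 } => 9/4
edge 6 of 15 (Blue): { 0, 1, 2, 9/4 | 5/2, 3 } => 19/8
edge 7 of 15 (Red): { 0, 1, 2, 9/4 | 19/8, 5/2, 3 } => 37/16
edge 8 of 15 (Red): { 0, 1, 2, 9/4 | 37/16, 19/8, 5/2, 3 } => 73/32
edge 9 of 15 (Red): { 0, 1, 2, 9/4 | 73/32, 37/16, 19/8, 5/2, 3 } => 145/64
edge 10 of 15 (Red): { 0, 1, 2, 9/4 | 145/64, 73/32, 37/16, 19/8, 5/2, 3 } => 289/128
edge 11 of 15 (Red): { 0, 1, 2, 9/4 | 289/128, 145/64, 73/32, 37/16, 19/8, 5/2, 3 } => 577/256
edge 12 of 15 (Blue): { 0, 1, 2, 9/4, 577/256 | 289/128, 145/64, 73/32, 37/16, 19/8, 5/2, 3 } => 1155/512
edge 13 of 15 (Blue): { 0, 1, 2, 9/4, 577/256, 1155/512 | 289/128, 145/64, 73/32, 37/16, 19/8, 5/2, 3 } => 2311/1024
edge 14 of 15 (Red): { 0, 1, 2, 9/4, 577/256, 1155/512 | 2311/1024, 289/128, 145/64, 73/32, 37/16, 19/8, 5/2, 3 } => 4621/2048
edge 15 of 15 (Blue): { 0, 1, 2, 9/4, 577/256, 1155/512, 4621/2048 | 2311/1024, 289/128, 145/64, 73/32, 37/16, 19/8, 5/2, 3 } => 9243/4096

9243/4096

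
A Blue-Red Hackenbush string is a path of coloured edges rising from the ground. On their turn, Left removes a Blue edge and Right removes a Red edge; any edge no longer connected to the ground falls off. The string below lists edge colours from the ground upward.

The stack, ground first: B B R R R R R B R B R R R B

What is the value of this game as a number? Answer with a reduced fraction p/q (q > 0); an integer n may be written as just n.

B: Left { 0 }, Right { (no moves) } ⇒ simplest 1
BB: Left { 0, 1 }, Right { (no moves) } ⇒ simplest 2
BBR: Left { 0, 1 }, Right { 2 } ⇒ simplest 3/2
BBRR: Left { 0, 1 }, Right { 3/2, 2 } ⇒ simplest 5/4
BBRRR: Left { 0, 1 }, Right { 5/4, 3/2, 2 } ⇒ simplest 9/8
BBRRRR: Left { 0, 1 }, Right { 9/8, 5/4, 3/2, 2 } ⇒ simplest 17/16
BBRRRRR: Left { 0, 1 }, Right { 17/16, 9/8, 5/4, 3/2, 2 } ⇒ simplest 33/32
BBRRRRRB: Left { 0, 1, 33/32 }, Right { 17/16, 9/8, 5/4, 3/2, 2 } ⇒ simplest 67/64
BBRRRRRBR: Left { 0, 1, 33/32 }, Right { 67/64, 17/16, 9/8, 5/4, 3/2, 2 } ⇒ simplest 133/128
BBRRRRRBRB: Left { 0, 1, 33/32, 133/128 }, Right { 67/64, 17/16, 9/8, 5/4, 3/2, 2 } ⇒ simplest 267/256
BBRRRRRBRBR: Left { 0, 1, 33/32, 133/128 }, Right { 267/256, 67/64, 17/16, 9/8, 5/4, 3/2, 2 } ⇒ simplest 533/512
BBRRRRRBRBRR: Left { 0, 1, 33/32, 133/128 }, Right { 533/512, 267/256, 67/64, 17/16, 9/8, 5/4, 3/2, 2 } ⇒ simplest 1065/1024
BBRRRRRBRBRRR: Left { 0, 1, 33/32, 133/128 }, Right { 1065/1024, 533/512, 267/256, 67/64, 17/16, 9/8, 5/4, 3/2, 2 } ⇒ simplest 2129/2048
BBRRRRRBRBRRRB: Left { 0, 1, 33/32, 133/128, 2129/2048 }, Right { 1065/1024, 533/512, 267/256, 67/64, 17/16, 9/8, 5/4, 3/2, 2 } ⇒ simplest 4259/4096

4259/4096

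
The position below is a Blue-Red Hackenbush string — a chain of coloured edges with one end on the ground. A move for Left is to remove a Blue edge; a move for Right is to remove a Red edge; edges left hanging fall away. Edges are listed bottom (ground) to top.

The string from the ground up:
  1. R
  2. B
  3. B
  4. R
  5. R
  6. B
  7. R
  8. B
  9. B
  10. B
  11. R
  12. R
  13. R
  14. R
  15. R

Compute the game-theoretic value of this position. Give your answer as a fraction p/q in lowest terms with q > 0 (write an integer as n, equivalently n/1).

step 1: add R to get R; options L={ — } R={ 0 } ⇒ -1
step 2: add B to get RB; options L={ -1 } R={ 0 } ⇒ -1/2
step 3: add B to get RBB; options L={ -1 -1/2 } R={ 0 } ⇒ -1/4
step 4: add R to get RBBR; options L={ -1 -1/2 } R={ -1/4 0 } ⇒ -3/8
step 5: add R to get RBBRR; options L={ -1 -1/2 } R={ -3/8 -1/4 0 } ⇒ -7/16
step 6: add B to get RBBRRB; options L={ -1 -1/2 -7/16 } R={ -3/8 -1/4 0 } ⇒ -13/32
step 7: add R to get RBBRRBR; options L={ -1 -1/2 -7/16 } R={ -13/32 -3/8 -1/4 0 } ⇒ -27/64
step 8: add B to get RBBRRBRB; options L={ -1 -1/2 -7/16 -27/64 } R={ -13/32 -3/8 -1/4 0 } ⇒ -53/128
step 9: add B to get RBBRRBRBB; options L={ -1 -1/2 -7/16 -27/64 -53/128 } R={ -13/32 -3/8 -1/4 0 } ⇒ -105/256
step 10: add B to get RBBRRBRBBB; options L={ -1 -1/2 -7/16 -27/64 -53/128 -105/256 } R={ -13/32 -3/8 -1/4 0 } ⇒ -209/512
step 11: add R to get RBBRRBRBBBR; options L={ -1 -1/2 -7/16 -27/64 -53/128 -105/256 } R={ -209/512 -13/32 -3/8 -1/4 0 } ⇒ -419/1024
step 12: add R to get RBBRRBRBBBRR; options L={ -1 -1/2 -7/16 -27/64 -53/128 -105/256 } R={ -419/1024 -209/512 -13/32 -3/8 -1/4 0 } ⇒ -839/2048
step 13: add R to get RBBRRBRBBBRRR; options L={ -1 -1/2 -7/16 -27/64 -53/128 -105/256 } R={ -839/2048 -419/1024 -209/512 -13/32 -3/8 -1/4 0 } ⇒ -1679/4096
step 14: add R to get RBBRRBRBBBRRRR; options L={ -1 -1/2 -7/16 -27/64 -53/128 -105/256 } R={ -1679/4096 -839/2048 -419/1024 -209/512 -13/32 -3/8 -1/4 0 } ⇒ -3359/8192
step 15: add R to get RBBRRBRBBBRRRRR; options L={ -1 -1/2 -7/16 -27/64 -53/128 -105/256 } R={ -3359/8192 -1679/4096 -839/2048 -419/1024 -209/512 -13/32 -3/8 -1/4 0 } ⇒ -6719/16384

-6719/16384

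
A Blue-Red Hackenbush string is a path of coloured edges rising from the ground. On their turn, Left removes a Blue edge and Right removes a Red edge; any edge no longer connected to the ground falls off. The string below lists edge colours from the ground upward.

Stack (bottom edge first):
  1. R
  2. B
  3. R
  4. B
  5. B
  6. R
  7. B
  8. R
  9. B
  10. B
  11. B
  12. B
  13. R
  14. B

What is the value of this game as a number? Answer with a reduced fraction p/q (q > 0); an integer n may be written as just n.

Prefix values for R B R B B R B R B B B B R B via {L|R} + simplicity:
1 of 14 · R · max L −∞ · min R 0 — -1
2 of 14 · RB · max L -1 · min R 0 — -1/2
3 of 14 · RBR · max L -1 · min R -1/2 — -3/4
4 of 14 · RBRB · max L -3/4 · min R -1/2 — -5/8
5 of 14 · RBRBB · max L -5/8 · min R -1/2 — -9/16
6 of 14 · RBRBBR · max L -5/8 · min R -9/16 — -19/32
7 of 14 · RBRBBRB · max L -19/32 · min R -9/16 — -37/64
8 of 14 · RBRBBRBR · max L -19/32 · min R -37/64 — -75/128
9 of 14 · RBRBBRBRB · max L -75/128 · min R -37/64 — -149/256
10 of 14 · RBRBBRBRBB · max L -149/256 · min R -37/64 — -297/512
11 of 14 · RBRBBRBRBBB · max L -297/512 · min R -37/64 — -593/1024
12 of 14 · RBRBBRBRBBBB · max L -593/1024 · min R -37/64 — -1185/2048
13 of 14 · RBRBBRBRBBBBR · max L -593/1024 · min R -1185/2048 — -2371/4096
14 of 14 · RBRBBRBRBBBBRB · max L -2371/4096 · min R -1185/2048 — -4741/8192

-4741/8192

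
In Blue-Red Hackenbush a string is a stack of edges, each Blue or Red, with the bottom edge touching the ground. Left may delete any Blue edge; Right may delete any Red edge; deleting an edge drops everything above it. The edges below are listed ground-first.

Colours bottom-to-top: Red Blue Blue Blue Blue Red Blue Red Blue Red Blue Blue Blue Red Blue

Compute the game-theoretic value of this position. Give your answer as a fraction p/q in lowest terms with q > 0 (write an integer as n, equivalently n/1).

Build g(s[:k]) for k = 1..15, string s = Red Blue Blue Blue Blue Red Blue Red Blue Red Blue Blue Blue Red Blue.
R: Left { (no moves) }, Right { 0 } → simplest -1
RB: Left { -1 }, Right { 0 } → simplest -1/2
RBB: Left { -1 -1/2 }, Right { 0 } → simplest -1/4
RBBB: Left { -1 -1/2 -1/4 }, Right { 0 } → simplest -1/8
RBBBB: Left { -1 -1/2 -1/4 -1/8 }, Right { 0 } → simplest -1/16
RBBBBR: Left { -1 -1/2 -1/4 -1/8 }, Right { -1/16 0 } → simplest -3/32
RBBBBRB: Left { -1 -1/2 -1/4 -1/8 -3/32 }, Right { -1/16 0 } → simplest -5/64
RBBBBRBR: Left { -1 -1/2 -1/4 -1/8 -3/32 }, Right { -5/64 -1/16 0 } → simplest -11/128
RBBBBRBRB: Left { -1 -1/2 -1/4 -1/8 -3/32 -11/128 }, Right { -5/64 -1/16 0 } → simplest -21/256
RBBBBRBRBR: Left { -1 -1/2 -1/4 -1/8 -3/32 -11/128 }, Right { -21/256 -5/64 -1/16 0 } → simplest -43/512
RBBBBRBRBRB: Left { -1 -1/2 -1/4 -1/8 -3/32 -11/128 -43/512 }, Right { -21/256 -5/64 -1/16 0 } → simplest -85/1024
RBBBBRBRBRBB: Left { -1 -1/2 -1/4 -1/8 -3/32 -11/128 -43/512 -85/1024 }, Right { -21/256 -5/64 -1/16 0 } → simplest -169/2048
RBBBBRBRBRBBB: Left { -1 -1/2 -1/4 -1/8 -3/32 -11/128 -43/512 -85/1024 -169/2048 }, Right { -21/256 -5/64 -1/16 0 } → simplest -337/4096
RBBBBRBRBRBBBR: Left { -1 -1/2 -1/4 -1/8 -3/32 -11/128 -43/512 -85/1024 -169/2048 }, Right { -337/4096 -21/256 -5/64 -1/16 0 } → simplest -675/8192
RBBBBRBRBRBBBRB: Left { -1 -1/2 -1/4 -1/8 -3/32 -11/128 -43/512 -85/1024 -169/2048 -675/8192 }, Right { -337/4096 -21/256 -5/64 -1/16 0 } → simplest -1349/16384

-1349/16384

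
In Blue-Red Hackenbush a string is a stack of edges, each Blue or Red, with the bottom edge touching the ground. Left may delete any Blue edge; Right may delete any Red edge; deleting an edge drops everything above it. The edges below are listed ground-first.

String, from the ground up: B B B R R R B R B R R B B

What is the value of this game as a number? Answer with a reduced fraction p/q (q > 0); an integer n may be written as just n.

2215/1024

Build g(s[:k]) for k = 1..13, string s = B B B R R R B R B R R B B.
g_1 [B]  L=[0]  R=[∅]  — 1
g_2 [BB]  L=[0, 1]  R=[∅]  — 2
g_3 [BBB]  L=[0, 1, 2]  R=[∅]  — 3
g_4 [BBBR]  L=[0, 1, 2]  R=[3]  — 5/2
g_5 [BBBRR]  L=[0, 1, 2]  R=[5/2, 3]  — 9/4
g_6 [BBBRRR]  L=[0, 1, 2]  R=[9/4, 5/2, 3]  — 17/8
g_7 [BBBRRRB]  L=[0, 1, 2, 17/8]  R=[9/4, 5/2, 3]  — 35/16
g_8 [BBBRRRBR]  L=[0, 1, 2, 17/8]  R=[35/16, 9/4, 5/2, 3]  — 69/32
g_9 [BBBRRRBRB]  L=[0, 1, 2, 17/8, 69/32]  R=[35/16, 9/4, 5/2, 3]  — 139/64
g_10 [BBBRRRBRBR]  L=[0, 1, 2, 17/8, 69/32]  R=[139/64, 35/16, 9/4, 5/2, 3]  — 277/128
g_11 [BBBRRRBRBRR]  L=[0, 1, 2, 17/8, 69/32]  R=[277/128, 139/64, 35/16, 9/4, 5/2, 3]  — 553/256
g_12 [BBBRRRBRBRRB]  L=[0, 1, 2, 17/8, 69/32, 553/256]  R=[277/128, 139/64, 35/16, 9/4, 5/2, 3]  — 1107/512
g_13 [BBBRRRBRBRRBB]  L=[0, 1, 2, 17/8, 69/32, 553/256, 1107/512]  R=[277/128, 139/64, 35/16, 9/4, 5/2, 3]  — 2215/1024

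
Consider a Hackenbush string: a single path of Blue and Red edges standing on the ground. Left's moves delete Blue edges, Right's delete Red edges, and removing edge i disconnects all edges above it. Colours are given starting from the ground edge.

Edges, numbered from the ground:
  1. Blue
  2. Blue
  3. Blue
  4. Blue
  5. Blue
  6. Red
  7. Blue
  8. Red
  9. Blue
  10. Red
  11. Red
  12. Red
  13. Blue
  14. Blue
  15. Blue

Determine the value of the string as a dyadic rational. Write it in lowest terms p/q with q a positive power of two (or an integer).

4751/1024

v(B) = { 0 |  } = 1
v(BB) = { 0,1 |  } = 2
v(BBB) = { 0,1,2 |  } = 3
v(BBBB) = { 0,1,2,3 |  } = 4
v(BBBBB) = { 0,1,2,3,4 |  } = 5
v(BBBBBR) = { 0,1,2,3,4 | 5 } = 9/2
v(BBBBBRB) = { 0,1,2,3,4,9/2 | 5 } = 19/4
v(BBBBBRBR) = { 0,1,2,3,4,9/2 | 19/4,5 } = 37/8
v(BBBBBRBRB) = { 0,1,2,3,4,9/2,37/8 | 19/4,5 } = 75/16
v(BBBBBRBRBR) = { 0,1,2,3,4,9/2,37/8 | 75/16,19/4,5 } = 149/32
v(BBBBBRBRBRR) = { 0,1,2,3,4,9/2,37/8 | 149/32,75/16,19/4,5 } = 297/64
v(BBBBBRBRBRRR) = { 0,1,2,3,4,9/2,37/8 | 297/64,149/32,75/16,19/4,5 } = 593/128
v(BBBBBRBRBRRRB) = { 0,1,2,3,4,9/2,37/8,593/128 | 297/64,149/32,75/16,19/4,5 } = 1187/256
v(BBBBBRBRBRRRBB) = { 0,1,2,3,4,9/2,37/8,593/128,1187/256 | 297/64,149/32,75/16,19/4,5 } = 2375/512
v(BBBBBRBRBRRRBBB) = { 0,1,2,3,4,9/2,37/8,593/128,1187/256,2375/512 | 297/64,149/32,75/16,19/4,5 } = 4751/1024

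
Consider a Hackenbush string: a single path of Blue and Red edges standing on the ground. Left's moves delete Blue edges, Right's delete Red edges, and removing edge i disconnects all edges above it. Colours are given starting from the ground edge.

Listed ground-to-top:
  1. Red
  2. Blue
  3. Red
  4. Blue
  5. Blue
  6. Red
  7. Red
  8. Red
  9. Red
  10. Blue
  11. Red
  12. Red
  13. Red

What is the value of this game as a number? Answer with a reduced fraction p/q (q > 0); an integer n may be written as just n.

value(R) = { · | 0 } → -1
value(RB) = { -1 | 0 } → -1/2
value(RBR) = { -1 | -1/2,0 } → -3/4
value(RBRB) = { -1,-3/4 | -1/2,0 } → -5/8
value(RBRBB) = { -1,-3/4,-5/8 | -1/2,0 } → -9/16
value(RBRBBR) = { -1,-3/4,-5/8 | -9/16,-1/2,0 } → -19/32
value(RBRBBRR) = { -1,-3/4,-5/8 | -19/32,-9/16,-1/2,0 } → -39/64
value(RBRBBRRR) = { -1,-3/4,-5/8 | -39/64,-19/32,-9/16,-1/2,0 } → -79/128
value(RBRBBRRRR) = { -1,-3/4,-5/8 | -79/128,-39/64,-19/32,-9/16,-1/2,0 } → -159/256
value(RBRBBRRRRB) = { -1,-3/4,-5/8,-159/256 | -79/128,-39/64,-19/32,-9/16,-1/2,0 } → -317/512
value(RBRBBRRRRBR) = { -1,-3/4,-5/8,-159/256 | -317/512,-79/128,-39/64,-19/32,-9/16,-1/2,0 } → -635/1024
value(RBRBBRRRRBRR) = { -1,-3/4,-5/8,-159/256 | -635/1024,-317/512,-79/128,-39/64,-19/32,-9/16,-1/2,0 } → -1271/2048
value(RBRBBRRRRBRRR) = { -1,-3/4,-5/8,-159/256 | -1271/2048,-635/1024,-317/512,-79/128,-39/64,-19/32,-9/16,-1/2,0 } → -2543/4096

-2543/4096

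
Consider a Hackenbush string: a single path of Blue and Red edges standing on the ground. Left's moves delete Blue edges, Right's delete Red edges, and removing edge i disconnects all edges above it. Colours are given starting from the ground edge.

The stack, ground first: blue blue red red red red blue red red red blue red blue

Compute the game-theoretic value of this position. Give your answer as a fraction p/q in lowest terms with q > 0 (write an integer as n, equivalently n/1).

2187/2048

Recurse on prefixes of the 13-edge string blue blue red red red red blue red red red blue red blue:
step 1: add blue to get b; options L={ 0 } R={  } so 1
step 2: add blue to get bb; options L={ 0, 1 } R={  } so 2
step 3: add red to get bbr; options L={ 0, 1 } R={ 2 } so 3/2
step 4: add red to get bbrr; options L={ 0, 1 } R={ 3/2, 2 } so 5/4
step 5: add red to get bbrrr; options L={ 0, 1 } R={ 5/4, 3/2, 2 } so 9/8
step 6: add red to get bbrrrr; options L={ 0, 1 } R={ 9/8, 5/4, 3/2, 2 } so 17/16
step 7: add blue to get bbrrrrb; options L={ 0, 1, 17/16 } R={ 9/8, 5/4, 3/2, 2 } so 35/32
step 8: add red to get bbrrrrbr; options L={ 0, 1, 17/16 } R={ 35/32, 9/8, 5/4, 3/2, 2 } so 69/64
step 9: add red to get bbrrrrbrr; options L={ 0, 1, 17/16 } R={ 69/64, 35/32, 9/8, 5/4, 3/2, 2 } so 137/128
step 10: add red to get bbrrrrbrrr; options L={ 0, 1, 17/16 } R={ 137/128, 69/64, 35/32, 9/8, 5/4, 3/2, 2 } so 273/256
step 11: add blue to get bbrrrrbrrrb; options L={ 0, 1, 17/16, 273/256 } R={ 137/128, 69/64, 35/32, 9/8, 5/4, 3/2, 2 } so 547/512
step 12: add red to get bbrrrrbrrrbr; options L={ 0, 1, 17/16, 273/256 } R={ 547/512, 137/128, 69/64, 35/32, 9/8, 5/4, 3/2, 2 } so 1093/1024
step 13: add blue to get bbrrrrbrrrbrb; options L={ 0, 1, 17/16, 273/256, 1093/1024 } R={ 547/512, 137/128, 69/64, 35/32, 9/8, 5/4, 3/2, 2 } so 2187/2048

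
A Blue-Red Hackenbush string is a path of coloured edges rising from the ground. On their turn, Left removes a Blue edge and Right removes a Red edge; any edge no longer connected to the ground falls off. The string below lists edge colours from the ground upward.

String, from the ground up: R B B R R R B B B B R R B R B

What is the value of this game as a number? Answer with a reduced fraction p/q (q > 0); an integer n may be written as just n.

-7221/16384

Build G(s[:k]) for k = 1..15, string s = R B B R R R B B B B R R B R B.
R: Left { (no moves) }, Right { 0 } => simplest -1
RB: Left { -1 }, Right { 0 } => simplest -1/2
RBB: Left { -1 -1/2 }, Right { 0 } => simplest -1/4
RBBR: Left { -1 -1/2 }, Right { -1/4 0 } => simplest -3/8
RBBRR: Left { -1 -1/2 }, Right { -3/8 -1/4 0 } => simplest -7/16
RBBRRR: Left { -1 -1/2 }, Right { -7/16 -3/8 -1/4 0 } => simplest -15/32
RBBRRRB: Left { -1 -1/2 -15/32 }, Right { -7/16 -3/8 -1/4 0 } => simplest -29/64
RBBRRRBB: Left { -1 -1/2 -15/32 -29/64 }, Right { -7/16 -3/8 -1/4 0 } => simplest -57/128
RBBRRRBBB: Left { -1 -1/2 -15/32 -29/64 -57/128 }, Right { -7/16 -3/8 -1/4 0 } => simplest -113/256
RBBRRRBBBB: Left { -1 -1/2 -15/32 -29/64 -57/128 -113/256 }, Right { -7/16 -3/8 -1/4 0 } => simplest -225/512
RBBRRRBBBBR: Left { -1 -1/2 -15/32 -29/64 -57/128 -113/256 }, Right { -225/512 -7/16 -3/8 -1/4 0 } => simplest -451/1024
RBBRRRBBBBRR: Left { -1 -1/2 -15/32 -29/64 -57/128 -113/256 }, Right { -451/1024 -225/512 -7/16 -3/8 -1/4 0 } => simplest -903/2048
RBBRRRBBBBRRB: Left { -1 -1/2 -15/32 -29/64 -57/128 -113/256 -903/2048 }, Right { -451/1024 -225/512 -7/16 -3/8 -1/4 0 } => simplest -1805/4096
RBBRRRBBBBRRBR: Left { -1 -1/2 -15/32 -29/64 -57/128 -113/256 -903/2048 }, Right { -1805/4096 -451/1024 -225/512 -7/16 -3/8 -1/4 0 } => simplest -3611/8192
RBBRRRBBBBRRBRB: Left { -1 -1/2 -15/32 -29/64 -57/128 -113/256 -903/2048 -3611/8192 }, Right { -1805/4096 -451/1024 -225/512 -7/16 -3/8 -1/4 0 } => simplest -7221/16384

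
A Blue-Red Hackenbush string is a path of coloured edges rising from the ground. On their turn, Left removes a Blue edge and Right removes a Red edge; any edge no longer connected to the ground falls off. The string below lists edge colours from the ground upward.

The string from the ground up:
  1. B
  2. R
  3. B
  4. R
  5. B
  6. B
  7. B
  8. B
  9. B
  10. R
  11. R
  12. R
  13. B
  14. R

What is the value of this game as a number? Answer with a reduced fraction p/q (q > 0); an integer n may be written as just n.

6085/8192

Recurse on prefixes of the 14-edge string B R B R B B B B B R R R B R:
step 1: add B to get B; options L={ 0 } R={ — } => 1
step 2: add R to get BR; options L={ 0 } R={ 1 } => 1/2
step 3: add B to get BRB; options L={ 0 1/2 } R={ 1 } => 3/4
step 4: add R to get BRBR; options L={ 0 1/2 } R={ 3/4 1 } => 5/8
step 5: add B to get BRBRB; options L={ 0 1/2 5/8 } R={ 3/4 1 } => 11/16
step 6: add B to get BRBRBB; options L={ 0 1/2 5/8 11/16 } R={ 3/4 1 } => 23/32
step 7: add B to get BRBRBBB; options L={ 0 1/2 5/8 11/16 23/32 } R={ 3/4 1 } => 47/64
step 8: add B to get BRBRBBBB; options L={ 0 1/2 5/8 11/16 23/32 47/64 } R={ 3/4 1 } => 95/128
step 9: add B to get BRBRBBBBB; options L={ 0 1/2 5/8 11/16 23/32 47/64 95/128 } R={ 3/4 1 } => 191/256
step 10: add R to get BRBRBBBBBR; options L={ 0 1/2 5/8 11/16 23/32 47/64 95/128 } R={ 191/256 3/4 1 } => 381/512
step 11: add R to get BRBRBBBBBRR; options L={ 0 1/2 5/8 11/16 23/32 47/64 95/128 } R={ 381/512 191/256 3/4 1 } => 761/1024
step 12: add R to get BRBRBBBBBRRR; options L={ 0 1/2 5/8 11/16 23/32 47/64 95/128 } R={ 761/1024 381/512 191/256 3/4 1 } => 1521/2048
step 13: add B to get BRBRBBBBBRRRB; options L={ 0 1/2 5/8 11/16 23/32 47/64 95/128 1521/2048 } R={ 761/1024 381/512 191/256 3/4 1 } => 3043/4096
step 14: add R to get BRBRBBBBBRRRBR; options L={ 0 1/2 5/8 11/16 23/32 47/64 95/128 1521/2048 } R={ 3043/4096 761/1024 381/512 191/256 3/4 1 } => 6085/8192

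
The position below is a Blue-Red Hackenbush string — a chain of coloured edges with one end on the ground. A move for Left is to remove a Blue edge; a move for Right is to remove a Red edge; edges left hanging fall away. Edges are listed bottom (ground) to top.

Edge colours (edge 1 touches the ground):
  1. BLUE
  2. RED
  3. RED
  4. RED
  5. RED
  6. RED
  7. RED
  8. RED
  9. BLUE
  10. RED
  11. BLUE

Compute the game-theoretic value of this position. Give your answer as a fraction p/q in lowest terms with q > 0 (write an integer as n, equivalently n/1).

11/1024

edge 1 of 11 (BLUE): { 0 | ∅ } — 1
edge 2 of 11 (RED): { 0 | 1 } — 1/2
edge 3 of 11 (RED): { 0 | 1/2, 1 } — 1/4
edge 4 of 11 (RED): { 0 | 1/4, 1/2, 1 } — 1/8
edge 5 of 11 (RED): { 0 | 1/8, 1/4, 1/2, 1 } — 1/16
edge 6 of 11 (RED): { 0 | 1/16, 1/8, 1/4, 1/2, 1 } — 1/32
edge 7 of 11 (RED): { 0 | 1/32, 1/16, 1/8, 1/4, 1/2, 1 } — 1/64
edge 8 of 11 (RED): { 0 | 1/64, 1/32, 1/16, 1/8, 1/4, 1/2, 1 } — 1/128
edge 9 of 11 (BLUE): { 0, 1/128 | 1/64, 1/32, 1/16, 1/8, 1/4, 1/2, 1 } — 3/256
edge 10 of 11 (RED): { 0, 1/128 | 3/256, 1/64, 1/32, 1/16, 1/8, 1/4, 1/2, 1 } — 5/512
edge 11 of 11 (BLUE): { 0, 1/128, 5/512 | 3/256, 1/64, 1/32, 1/16, 1/8, 1/4, 1/2, 1 } — 11/1024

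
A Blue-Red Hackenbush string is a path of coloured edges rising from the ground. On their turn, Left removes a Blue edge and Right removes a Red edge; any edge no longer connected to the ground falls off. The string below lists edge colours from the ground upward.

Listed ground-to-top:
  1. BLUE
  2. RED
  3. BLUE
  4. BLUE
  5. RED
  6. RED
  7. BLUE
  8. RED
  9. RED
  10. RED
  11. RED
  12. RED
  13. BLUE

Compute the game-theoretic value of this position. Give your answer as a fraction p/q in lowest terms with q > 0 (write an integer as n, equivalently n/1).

3203/4096

Prefix values for BLUE RED BLUE BLUE RED RED BLUE RED RED RED RED RED BLUE via {L|R} + simplicity:
B: Left { 0 }, Right {  } → simplest 1
BR: Left { 0 }, Right { 1 } → simplest 1/2
BRB: Left { 0 1/2 }, Right { 1 } → simplest 3/4
BRBB: Left { 0 1/2 3/4 }, Right { 1 } → simplest 7/8
BRBBR: Left { 0 1/2 3/4 }, Right { 7/8 1 } → simplest 13/16
BRBBRR: Left { 0 1/2 3/4 }, Right { 13/16 7/8 1 } → simplest 25/32
BRBBRRB: Left { 0 1/2 3/4 25/32 }, Right { 13/16 7/8 1 } → simplest 51/64
BRBBRRBR: Left { 0 1/2 3/4 25/32 }, Right { 51/64 13/16 7/8 1 } → simplest 101/128
BRBBRRBRR: Left { 0 1/2 3/4 25/32 }, Right { 101/128 51/64 13/16 7/8 1 } → simplest 201/256
BRBBRRBRRR: Left { 0 1/2 3/4 25/32 }, Right { 201/256 101/128 51/64 13/16 7/8 1 } → simplest 401/512
BRBBRRBRRRR: Left { 0 1/2 3/4 25/32 }, Right { 401/512 201/256 101/128 51/64 13/16 7/8 1 } → simplest 801/1024
BRBBRRBRRRRR: Left { 0 1/2 3/4 25/32 }, Right { 801/1024 401/512 201/256 101/128 51/64 13/16 7/8 1 } → simplest 1601/2048
BRBBRRBRRRRRB: Left { 0 1/2 3/4 25/32 1601/2048 }, Right { 801/1024 401/512 201/256 101/128 51/64 13/16 7/8 1 } → simplest 3203/4096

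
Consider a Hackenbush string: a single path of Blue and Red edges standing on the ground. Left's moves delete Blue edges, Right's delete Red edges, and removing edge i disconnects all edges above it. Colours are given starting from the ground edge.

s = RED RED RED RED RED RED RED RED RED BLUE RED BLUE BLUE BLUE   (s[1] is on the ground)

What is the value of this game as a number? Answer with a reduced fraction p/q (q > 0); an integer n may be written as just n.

Build value(s[:k]) for k = 1..14, string s = RED RED RED RED RED RED RED RED RED BLUE RED BLUE BLUE BLUE.
step 1: add RED to get R; options L={ — } R={ 0 } so -1
step 2: add RED to get RR; options L={ — } R={ -1 0 } so -2
step 3: add RED to get RRR; options L={ — } R={ -2 -1 0 } so -3
step 4: add RED to get RRRR; options L={ — } R={ -3 -2 -1 0 } so -4
step 5: add RED to get RRRRR; options L={ — } R={ -4 -3 -2 -1 0 } so -5
step 6: add RED to get RRRRRR; options L={ — } R={ -5 -4 -3 -2 -1 0 } so -6
step 7: add RED to get RRRRRRR; options L={ — } R={ -6 -5 -4 -3 -2 -1 0 } so -7
step 8: add RED to get RRRRRRRR; options L={ — } R={ -7 -6 -5 -4 -3 -2 -1 0 } so -8
step 9: add RED to get RRRRRRRRR; options L={ — } R={ -8 -7 -6 -5 -4 -3 -2 -1 0 } so -9
step 10: add BLUE to get RRRRRRRRRB; options L={ -9 } R={ -8 -7 -6 -5 -4 -3 -2 -1 0 } so -17/2
step 11: add RED to get RRRRRRRRRBR; options L={ -9 } R={ -17/2 -8 -7 -6 -5 -4 -3 -2 -1 0 } so -35/4
step 12: add BLUE to get RRRRRRRRRBRB; options L={ -9 -35/4 } R={ -17/2 -8 -7 -6 -5 -4 -3 -2 -1 0 } so -69/8
step 13: add BLUE to get RRRRRRRRRBRBB; options L={ -9 -35/4 -69/8 } R={ -17/2 -8 -7 -6 -5 -4 -3 -2 -1 0 } so -137/16
step 14: add BLUE to get RRRRRRRRRBRBBB; options L={ -9 -35/4 -69/8 -137/16 } R={ -17/2 -8 -7 -6 -5 -4 -3 -2 -1 0 } so -273/32

-273/32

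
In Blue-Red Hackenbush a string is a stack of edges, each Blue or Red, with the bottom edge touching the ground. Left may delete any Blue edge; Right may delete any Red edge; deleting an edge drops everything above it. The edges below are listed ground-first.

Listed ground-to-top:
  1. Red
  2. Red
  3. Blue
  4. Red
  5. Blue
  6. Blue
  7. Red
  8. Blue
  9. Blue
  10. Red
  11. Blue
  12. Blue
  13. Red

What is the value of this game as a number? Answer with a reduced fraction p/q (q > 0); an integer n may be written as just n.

-3219/2048

Prefix values for Red Red Blue Red Blue Blue Red Blue Blue Red Blue Blue Red via {L|R} + simplicity:
step 1: add Red to get R; options L={ none } R={ 0 } = -1
step 2: add Red to get RR; options L={ none } R={ -1, 0 } = -2
step 3: add Blue to get RRB; options L={ -2 } R={ -1, 0 } = -3/2
step 4: add Red to get RRBR; options L={ -2 } R={ -3/2, -1, 0 } = -7/4
step 5: add Blue to get RRBRB; options L={ -2, -7/4 } R={ -3/2, -1, 0 } = -13/8
step 6: add Blue to get RRBRBB; options L={ -2, -7/4, -13/8 } R={ -3/2, -1, 0 } = -25/16
step 7: add Red to get RRBRBBR; options L={ -2, -7/4, -13/8 } R={ -25/16, -3/2, -1, 0 } = -51/32
step 8: add Blue to get RRBRBBRB; options L={ -2, -7/4, -13/8, -51/32 } R={ -25/16, -3/2, -1, 0 } = -101/64
step 9: add Blue to get RRBRBBRBB; options L={ -2, -7/4, -13/8, -51/32, -101/64 } R={ -25/16, -3/2, -1, 0 } = -201/128
step 10: add Red to get RRBRBBRBBR; options L={ -2, -7/4, -13/8, -51/32, -101/64 } R={ -201/128, -25/16, -3/2, -1, 0 } = -403/256
step 11: add Blue to get RRBRBBRBBRB; options L={ -2, -7/4, -13/8, -51/32, -101/64, -403/256 } R={ -201/128, -25/16, -3/2, -1, 0 } = -805/512
step 12: add Blue to get RRBRBBRBBRBB; options L={ -2, -7/4, -13/8, -51/32, -101/64, -403/256, -805/512 } R={ -201/128, -25/16, -3/2, -1, 0 } = -1609/1024
step 13: add Red to get RRBRBBRBBRBBR; options L={ -2, -7/4, -13/8, -51/32, -101/64, -403/256, -805/512 } R={ -1609/1024, -201/128, -25/16, -3/2, -1, 0 } = -3219/2048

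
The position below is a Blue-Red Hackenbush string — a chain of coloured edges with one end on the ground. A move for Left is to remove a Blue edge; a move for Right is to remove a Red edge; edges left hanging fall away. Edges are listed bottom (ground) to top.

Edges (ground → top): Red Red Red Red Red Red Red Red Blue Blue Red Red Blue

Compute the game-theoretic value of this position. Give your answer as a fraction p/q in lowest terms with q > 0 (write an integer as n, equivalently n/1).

-237/32

1 of 13 · R · max L −∞ · min R 0 => -1
2 of 13 · RR · max L −∞ · min R -1 => -2
3 of 13 · RRR · max L −∞ · min R -2 => -3
4 of 13 · RRRR · max L −∞ · min R -3 => -4
5 of 13 · RRRRR · max L −∞ · min R -4 => -5
6 of 13 · RRRRRR · max L −∞ · min R -5 => -6
7 of 13 · RRRRRRR · max L −∞ · min R -6 => -7
8 of 13 · RRRRRRRR · max L −∞ · min R -7 => -8
9 of 13 · RRRRRRRRB · max L -8 · min R -7 => -15/2
10 of 13 · RRRRRRRRBB · max L -15/2 · min R -7 => -29/4
11 of 13 · RRRRRRRRBBR · max L -15/2 · min R -29/4 => -59/8
12 of 13 · RRRRRRRRBBRR · max L -15/2 · min R -59/8 => -119/16
13 of 13 · RRRRRRRRBBRRB · max L -119/16 · min R -59/8 => -237/32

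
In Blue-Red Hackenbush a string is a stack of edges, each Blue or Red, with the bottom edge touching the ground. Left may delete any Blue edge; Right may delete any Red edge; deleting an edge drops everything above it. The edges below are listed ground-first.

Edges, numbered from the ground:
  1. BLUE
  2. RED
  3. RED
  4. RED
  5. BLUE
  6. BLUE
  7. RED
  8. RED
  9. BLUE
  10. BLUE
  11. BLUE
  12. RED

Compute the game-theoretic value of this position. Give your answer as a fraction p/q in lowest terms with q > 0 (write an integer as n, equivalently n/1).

B: Left { 0 }, Right { none } = simplest 1
BR: Left { 0 }, Right { 1 } = simplest 1/2
BRR: Left { 0 }, Right { 1/2, 1 } = simplest 1/4
BRRR: Left { 0 }, Right { 1/4, 1/2, 1 } = simplest 1/8
BRRRB: Left { 0, 1/8 }, Right { 1/4, 1/2, 1 } = simplest 3/16
BRRRBB: Left { 0, 1/8, 3/16 }, Right { 1/4, 1/2, 1 } = simplest 7/32
BRRRBBR: Left { 0, 1/8, 3/16 }, Right { 7/32, 1/4, 1/2, 1 } = simplest 13/64
BRRRBBRR: Left { 0, 1/8, 3/16 }, Right { 13/64, 7/32, 1/4, 1/2, 1 } = simplest 25/128
BRRRBBRRB: Left { 0, 1/8, 3/16, 25/128 }, Right { 13/64, 7/32, 1/4, 1/2, 1 } = simplest 51/256
BRRRBBRRBB: Left { 0, 1/8, 3/16, 25/128, 51/256 }, Right { 13/64, 7/32, 1/4, 1/2, 1 } = simplest 103/512
BRRRBBRRBBB: Left { 0, 1/8, 3/16, 25/128, 51/256, 103/512 }, Right { 13/64, 7/32, 1/4, 1/2, 1 } = simplest 207/1024
BRRRBBRRBBBR: Left { 0, 1/8, 3/16, 25/128, 51/256, 103/512 }, Right { 207/1024, 13/64, 7/32, 1/4, 1/2, 1 } = simplest 413/2048

413/2048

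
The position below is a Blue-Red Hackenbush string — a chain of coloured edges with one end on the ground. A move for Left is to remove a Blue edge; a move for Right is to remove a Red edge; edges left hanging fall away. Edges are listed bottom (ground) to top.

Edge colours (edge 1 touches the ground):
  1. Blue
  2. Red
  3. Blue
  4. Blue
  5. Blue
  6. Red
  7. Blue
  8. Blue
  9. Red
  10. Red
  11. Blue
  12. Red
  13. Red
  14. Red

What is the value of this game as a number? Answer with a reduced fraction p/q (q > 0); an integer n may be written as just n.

7569/8192

Recurse on prefixes of the 14-edge string Blue Red Blue Blue Blue Red Blue Blue Red Red Blue Red Red Red:
1 of 14 · B · max L 0 · min R +∞ gives 1
2 of 14 · BR · max L 0 · min R 1 gives 1/2
3 of 14 · BRB · max L 1/2 · min R 1 gives 3/4
4 of 14 · BRBB · max L 3/4 · min R 1 gives 7/8
5 of 14 · BRBBB · max L 7/8 · min R 1 gives 15/16
6 of 14 · BRBBBR · max L 7/8 · min R 15/16 gives 29/32
7 of 14 · BRBBBRB · max L 29/32 · min R 15/16 gives 59/64
8 of 14 · BRBBBRBB · max L 59/64 · min R 15/16 gives 119/128
9 of 14 · BRBBBRBBR · max L 59/64 · min R 119/128 gives 237/256
10 of 14 · BRBBBRBBRR · max L 59/64 · min R 237/256 gives 473/512
11 of 14 · BRBBBRBBRRB · max L 473/512 · min R 237/256 gives 947/1024
12 of 14 · BRBBBRBBRRBR · max L 473/512 · min R 947/1024 gives 1893/2048
13 of 14 · BRBBBRBBRRBRR · max L 473/512 · min R 1893/2048 gives 3785/4096
14 of 14 · BRBBBRBBRRBRRR · max L 473/512 · min R 3785/4096 gives 7569/8192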